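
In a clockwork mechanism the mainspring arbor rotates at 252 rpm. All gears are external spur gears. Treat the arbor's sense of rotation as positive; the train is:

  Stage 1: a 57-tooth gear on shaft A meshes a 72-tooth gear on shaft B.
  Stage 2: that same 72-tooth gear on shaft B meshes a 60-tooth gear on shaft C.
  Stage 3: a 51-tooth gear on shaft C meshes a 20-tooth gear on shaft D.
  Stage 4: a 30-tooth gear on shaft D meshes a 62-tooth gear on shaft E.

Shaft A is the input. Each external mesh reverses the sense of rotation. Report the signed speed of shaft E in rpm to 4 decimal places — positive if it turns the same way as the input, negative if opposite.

+295.3887 rpm (same as input, |ω| = 295.3887 rpm)

Stage 1 [57T→72T]: ω = 252.0000×57/72 = 199.5000 rpm, dir flips to −; running = −199.5000
Stage 2 [72T→60T]: ω = 199.5000×72/60 = 239.4000 rpm, dir flips to +; running = +239.4000
Stage 3 [51T→20T]: ω = 239.4000×51/20 = 610.4700 rpm, dir flips to −; running = −610.4700
Stage 4 [30T→62T]: ω = 610.4700×30/62 = 295.3887 rpm, dir flips to +; running = +295.3887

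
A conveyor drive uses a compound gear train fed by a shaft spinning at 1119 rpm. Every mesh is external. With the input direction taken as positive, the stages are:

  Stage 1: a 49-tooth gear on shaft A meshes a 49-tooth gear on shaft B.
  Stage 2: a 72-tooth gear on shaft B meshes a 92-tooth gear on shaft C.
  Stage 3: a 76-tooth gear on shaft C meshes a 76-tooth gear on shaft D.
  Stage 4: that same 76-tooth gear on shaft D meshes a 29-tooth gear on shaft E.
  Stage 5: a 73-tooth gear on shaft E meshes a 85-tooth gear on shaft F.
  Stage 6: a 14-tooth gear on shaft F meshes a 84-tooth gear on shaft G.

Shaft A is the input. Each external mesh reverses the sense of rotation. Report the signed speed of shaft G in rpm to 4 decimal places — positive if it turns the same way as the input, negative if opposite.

+328.5058 rpm (same as input, |ω| = 328.5058 rpm)

Stage 1 [49T→49T]: ω = 1119.0000×49/49 = 1119.0000 rpm, dir flips to −; running = −1119.0000
Stage 2 [72T→92T]: ω = 1119.0000×72/92 = 875.7391 rpm, dir flips to +; running = +875.7391
Stage 3 [76T→76T]: ω = 875.7391×76/76 = 875.7391 rpm, dir flips to −; running = −875.7391
Stage 4 [76T→29T]: ω = 875.7391×76/29 = 2295.0405 rpm, dir flips to +; running = +2295.0405
Stage 5 [73T→85T]: ω = 2295.0405×73/85 = 1971.0348 rpm, dir flips to −; running = −1971.0348
Stage 6 [14T→84T]: ω = 1971.0348×14/84 = 328.5058 rpm, dir flips to +; running = +328.5058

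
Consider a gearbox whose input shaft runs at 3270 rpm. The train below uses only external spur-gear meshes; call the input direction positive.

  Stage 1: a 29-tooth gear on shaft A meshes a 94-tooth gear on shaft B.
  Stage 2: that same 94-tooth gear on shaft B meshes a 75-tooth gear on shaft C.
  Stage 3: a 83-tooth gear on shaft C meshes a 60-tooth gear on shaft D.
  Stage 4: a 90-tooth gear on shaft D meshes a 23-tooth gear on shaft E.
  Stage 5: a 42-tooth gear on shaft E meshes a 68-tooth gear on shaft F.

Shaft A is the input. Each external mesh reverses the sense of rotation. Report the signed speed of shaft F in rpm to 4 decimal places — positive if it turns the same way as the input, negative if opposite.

Stage 1 [29T→94T]: ω = 3270.0000×29/94 = 1008.8298 rpm, dir flips to −; running = −1008.8298
Stage 2 [94T→75T]: ω = 1008.8298×94/75 = 1264.4000 rpm, dir flips to +; running = +1264.4000
Stage 3 [83T→60T]: ω = 1264.4000×83/60 = 1749.0867 rpm, dir flips to −; running = −1749.0867
Stage 4 [90T→23T]: ω = 1749.0867×90/23 = 6844.2522 rpm, dir flips to +; running = +6844.2522
Stage 5 [42T→68T]: ω = 6844.2522×42/68 = 4227.3322 rpm, dir flips to −; running = −4227.3322

-4227.3322 rpm (opposite to input, |ω| = 4227.3322 rpm)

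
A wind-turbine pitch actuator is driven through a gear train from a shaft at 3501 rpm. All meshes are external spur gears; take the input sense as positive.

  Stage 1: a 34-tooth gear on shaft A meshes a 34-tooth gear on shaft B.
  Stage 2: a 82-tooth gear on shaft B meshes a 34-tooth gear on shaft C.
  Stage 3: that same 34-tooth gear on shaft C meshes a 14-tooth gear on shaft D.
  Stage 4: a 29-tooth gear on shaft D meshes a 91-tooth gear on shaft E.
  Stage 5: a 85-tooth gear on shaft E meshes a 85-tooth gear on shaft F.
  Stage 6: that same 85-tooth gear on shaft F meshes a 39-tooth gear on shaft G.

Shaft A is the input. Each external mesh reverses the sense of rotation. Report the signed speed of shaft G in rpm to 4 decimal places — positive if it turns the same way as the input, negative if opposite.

+14242.5860 rpm (same as input, |ω| = 14242.5860 rpm)

Stage 1 [34T→34T]: ω = 3501.0000×34/34 = 3501.0000 rpm, dir flips to −; running = −3501.0000
Stage 2 [82T→34T]: ω = 3501.0000×82/34 = 8443.5882 rpm, dir flips to +; running = +8443.5882
Stage 3 [34T→14T]: ω = 8443.5882×34/14 = 20505.8571 rpm, dir flips to −; running = −20505.8571
Stage 4 [29T→91T]: ω = 20505.8571×29/91 = 6534.8336 rpm, dir flips to +; running = +6534.8336
Stage 5 [85T→85T]: ω = 6534.8336×85/85 = 6534.8336 rpm, dir flips to −; running = −6534.8336
Stage 6 [85T→39T]: ω = 6534.8336×85/39 = 14242.5860 rpm, dir flips to +; running = +14242.5860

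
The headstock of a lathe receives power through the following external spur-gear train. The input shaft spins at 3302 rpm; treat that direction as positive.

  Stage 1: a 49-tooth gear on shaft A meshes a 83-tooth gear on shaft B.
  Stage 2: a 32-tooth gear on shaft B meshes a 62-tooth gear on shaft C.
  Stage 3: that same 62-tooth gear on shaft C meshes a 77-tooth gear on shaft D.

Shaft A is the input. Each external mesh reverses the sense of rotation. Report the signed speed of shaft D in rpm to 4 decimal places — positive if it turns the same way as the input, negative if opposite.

Stage 1 [49T→83T]: ω = 3302.0000×49/83 = 1949.3735 rpm, dir flips to −; running = −1949.3735
Stage 2 [32T→62T]: ω = 1949.3735×32/62 = 1006.1283 rpm, dir flips to +; running = +1006.1283
Stage 3 [62T→77T]: ω = 1006.1283×62/77 = 810.1292 rpm, dir flips to −; running = −810.1292

-810.1292 rpm (opposite to input, |ω| = 810.1292 rpm)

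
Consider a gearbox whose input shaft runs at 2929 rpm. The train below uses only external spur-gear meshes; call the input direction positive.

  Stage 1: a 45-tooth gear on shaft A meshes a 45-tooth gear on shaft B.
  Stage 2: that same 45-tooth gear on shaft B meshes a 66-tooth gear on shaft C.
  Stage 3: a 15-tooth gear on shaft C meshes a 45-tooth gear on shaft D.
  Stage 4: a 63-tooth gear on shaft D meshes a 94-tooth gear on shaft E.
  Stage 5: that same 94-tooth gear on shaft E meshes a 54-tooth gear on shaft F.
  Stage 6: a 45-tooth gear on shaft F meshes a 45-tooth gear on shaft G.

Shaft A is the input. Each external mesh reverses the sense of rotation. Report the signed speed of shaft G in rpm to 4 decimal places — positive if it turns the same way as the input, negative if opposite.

+776.6288 rpm (same as input, |ω| = 776.6288 rpm)

Stage 1 [45T→45T]: ω = 2929.0000×45/45 = 2929.0000 rpm, dir flips to −; running = −2929.0000
Stage 2 [45T→66T]: ω = 2929.0000×45/66 = 1997.0455 rpm, dir flips to +; running = +1997.0455
Stage 3 [15T→45T]: ω = 1997.0455×15/45 = 665.6818 rpm, dir flips to −; running = −665.6818
Stage 4 [63T→94T]: ω = 665.6818×63/94 = 446.1485 rpm, dir flips to +; running = +446.1485
Stage 5 [94T→54T]: ω = 446.1485×94/54 = 776.6288 rpm, dir flips to −; running = −776.6288
Stage 6 [45T→45T]: ω = 776.6288×45/45 = 776.6288 rpm, dir flips to +; running = +776.6288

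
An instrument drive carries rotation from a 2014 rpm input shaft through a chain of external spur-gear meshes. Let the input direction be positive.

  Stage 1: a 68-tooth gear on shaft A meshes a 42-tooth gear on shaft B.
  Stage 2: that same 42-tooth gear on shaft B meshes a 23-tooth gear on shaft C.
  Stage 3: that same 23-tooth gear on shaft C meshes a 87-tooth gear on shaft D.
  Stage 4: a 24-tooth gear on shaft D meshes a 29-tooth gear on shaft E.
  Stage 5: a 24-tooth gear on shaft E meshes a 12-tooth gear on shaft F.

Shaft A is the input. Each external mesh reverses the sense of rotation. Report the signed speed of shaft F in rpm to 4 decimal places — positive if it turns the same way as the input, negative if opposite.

-2605.5077 rpm (opposite to input, |ω| = 2605.5077 rpm)

Stage 1 [68T→42T]: ω = 2014.0000×68/42 = 3260.7619 rpm, dir flips to −; running = −3260.7619
Stage 2 [42T→23T]: ω = 3260.7619×42/23 = 5954.4348 rpm, dir flips to +; running = +5954.4348
Stage 3 [23T→87T]: ω = 5954.4348×23/87 = 1574.1609 rpm, dir flips to −; running = −1574.1609
Stage 4 [24T→29T]: ω = 1574.1609×24/29 = 1302.7539 rpm, dir flips to +; running = +1302.7539
Stage 5 [24T→12T]: ω = 1302.7539×24/12 = 2605.5077 rpm, dir flips to −; running = −2605.5077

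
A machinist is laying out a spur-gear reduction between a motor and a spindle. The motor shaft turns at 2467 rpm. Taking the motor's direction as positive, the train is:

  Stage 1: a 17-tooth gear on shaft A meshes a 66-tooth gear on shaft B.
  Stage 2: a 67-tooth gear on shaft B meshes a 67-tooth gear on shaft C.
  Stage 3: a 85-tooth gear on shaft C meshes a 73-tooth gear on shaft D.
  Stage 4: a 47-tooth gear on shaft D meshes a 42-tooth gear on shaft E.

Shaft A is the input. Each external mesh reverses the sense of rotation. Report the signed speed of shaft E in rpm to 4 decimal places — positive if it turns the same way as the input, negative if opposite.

Stage 1 [17T→66T]: ω = 2467.0000×17/66 = 635.4394 rpm, dir flips to −; running = −635.4394
Stage 2 [67T→67T]: ω = 635.4394×67/67 = 635.4394 rpm, dir flips to +; running = +635.4394
Stage 3 [85T→73T]: ω = 635.4394×85/73 = 739.8952 rpm, dir flips to −; running = −739.8952
Stage 4 [47T→42T]: ω = 739.8952×47/42 = 827.9779 rpm, dir flips to +; running = +827.9779

+827.9779 rpm (same as input, |ω| = 827.9779 rpm)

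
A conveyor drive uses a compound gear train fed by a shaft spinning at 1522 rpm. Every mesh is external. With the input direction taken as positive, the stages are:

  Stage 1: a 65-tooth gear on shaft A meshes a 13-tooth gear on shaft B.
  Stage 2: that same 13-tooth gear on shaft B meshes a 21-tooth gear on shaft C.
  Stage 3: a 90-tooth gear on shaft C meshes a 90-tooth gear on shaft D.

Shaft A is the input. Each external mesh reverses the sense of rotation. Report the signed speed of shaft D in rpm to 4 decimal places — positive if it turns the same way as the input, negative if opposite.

Stage 1 [65T→13T]: ω = 1522.0000×65/13 = 7610.0000 rpm, dir flips to −; running = −7610.0000
Stage 2 [13T→21T]: ω = 7610.0000×13/21 = 4710.9524 rpm, dir flips to +; running = +4710.9524
Stage 3 [90T→90T]: ω = 4710.9524×90/90 = 4710.9524 rpm, dir flips to −; running = −4710.9524

-4710.9524 rpm (opposite to input, |ω| = 4710.9524 rpm)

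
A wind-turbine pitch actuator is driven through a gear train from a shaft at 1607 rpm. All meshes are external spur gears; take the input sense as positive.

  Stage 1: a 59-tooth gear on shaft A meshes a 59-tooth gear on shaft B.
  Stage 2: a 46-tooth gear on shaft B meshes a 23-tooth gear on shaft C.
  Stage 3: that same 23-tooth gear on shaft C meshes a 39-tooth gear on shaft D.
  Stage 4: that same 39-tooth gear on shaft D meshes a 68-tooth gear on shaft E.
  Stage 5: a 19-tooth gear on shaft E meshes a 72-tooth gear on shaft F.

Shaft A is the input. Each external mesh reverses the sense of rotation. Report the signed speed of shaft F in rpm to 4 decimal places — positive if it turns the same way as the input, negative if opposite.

Stage 1 [59T→59T]: ω = 1607.0000×59/59 = 1607.0000 rpm, dir flips to −; running = −1607.0000
Stage 2 [46T→23T]: ω = 1607.0000×46/23 = 3214.0000 rpm, dir flips to +; running = +3214.0000
Stage 3 [23T→39T]: ω = 3214.0000×23/39 = 1895.4359 rpm, dir flips to −; running = −1895.4359
Stage 4 [39T→68T]: ω = 1895.4359×39/68 = 1087.0882 rpm, dir flips to +; running = +1087.0882
Stage 5 [19T→72T]: ω = 1087.0882×19/72 = 286.8705 rpm, dir flips to −; running = −286.8705

-286.8705 rpm (opposite to input, |ω| = 286.8705 rpm)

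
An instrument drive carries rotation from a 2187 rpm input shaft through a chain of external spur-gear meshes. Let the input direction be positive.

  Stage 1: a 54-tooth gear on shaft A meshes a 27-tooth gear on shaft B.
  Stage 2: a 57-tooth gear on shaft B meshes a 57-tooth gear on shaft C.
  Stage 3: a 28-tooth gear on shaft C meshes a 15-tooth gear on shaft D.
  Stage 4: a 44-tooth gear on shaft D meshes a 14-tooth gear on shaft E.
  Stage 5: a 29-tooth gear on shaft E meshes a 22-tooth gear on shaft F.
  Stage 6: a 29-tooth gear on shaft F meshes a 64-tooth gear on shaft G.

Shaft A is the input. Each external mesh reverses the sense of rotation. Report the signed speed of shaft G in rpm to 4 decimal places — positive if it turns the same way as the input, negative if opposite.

Stage 1 [54T→27T]: ω = 2187.0000×54/27 = 4374.0000 rpm, dir flips to −; running = −4374.0000
Stage 2 [57T→57T]: ω = 4374.0000×57/57 = 4374.0000 rpm, dir flips to +; running = +4374.0000
Stage 3 [28T→15T]: ω = 4374.0000×28/15 = 8164.8000 rpm, dir flips to −; running = −8164.8000
Stage 4 [44T→14T]: ω = 8164.8000×44/14 = 25660.8000 rpm, dir flips to +; running = +25660.8000
Stage 5 [29T→22T]: ω = 25660.8000×29/22 = 33825.6000 rpm, dir flips to −; running = −33825.6000
Stage 6 [29T→64T]: ω = 33825.6000×29/64 = 15327.2250 rpm, dir flips to +; running = +15327.2250

+15327.2250 rpm (same as input, |ω| = 15327.2250 rpm)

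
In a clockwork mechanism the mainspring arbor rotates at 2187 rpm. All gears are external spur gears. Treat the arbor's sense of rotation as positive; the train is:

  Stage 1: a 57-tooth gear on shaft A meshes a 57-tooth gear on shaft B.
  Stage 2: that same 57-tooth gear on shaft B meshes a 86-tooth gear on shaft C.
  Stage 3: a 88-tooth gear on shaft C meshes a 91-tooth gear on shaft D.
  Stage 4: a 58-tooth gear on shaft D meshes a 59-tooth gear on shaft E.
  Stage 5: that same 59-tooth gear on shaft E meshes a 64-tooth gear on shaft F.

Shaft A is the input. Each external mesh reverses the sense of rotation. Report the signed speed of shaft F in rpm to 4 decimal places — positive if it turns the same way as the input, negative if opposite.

-1270.3240 rpm (opposite to input, |ω| = 1270.3240 rpm)

Stage 1 [57T→57T]: ω = 2187.0000×57/57 = 2187.0000 rpm, dir flips to −; running = −2187.0000
Stage 2 [57T→86T]: ω = 2187.0000×57/86 = 1449.5233 rpm, dir flips to +; running = +1449.5233
Stage 3 [88T→91T]: ω = 1449.5233×88/91 = 1401.7368 rpm, dir flips to −; running = −1401.7368
Stage 4 [58T→59T]: ω = 1401.7368×58/59 = 1377.9785 rpm, dir flips to +; running = +1377.9785
Stage 5 [59T→64T]: ω = 1377.9785×59/64 = 1270.3240 rpm, dir flips to −; running = −1270.3240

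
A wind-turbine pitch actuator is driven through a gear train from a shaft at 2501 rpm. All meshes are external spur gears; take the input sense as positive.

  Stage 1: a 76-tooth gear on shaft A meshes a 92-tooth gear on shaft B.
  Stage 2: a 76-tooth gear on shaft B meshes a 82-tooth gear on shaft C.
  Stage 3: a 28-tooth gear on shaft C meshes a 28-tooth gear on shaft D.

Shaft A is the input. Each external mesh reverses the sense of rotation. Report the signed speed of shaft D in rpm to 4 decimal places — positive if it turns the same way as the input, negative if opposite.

Stage 1 [76T→92T]: ω = 2501.0000×76/92 = 2066.0435 rpm, dir flips to −; running = −2066.0435
Stage 2 [76T→82T]: ω = 2066.0435×76/82 = 1914.8696 rpm, dir flips to +; running = +1914.8696
Stage 3 [28T→28T]: ω = 1914.8696×28/28 = 1914.8696 rpm, dir flips to −; running = −1914.8696

-1914.8696 rpm (opposite to input, |ω| = 1914.8696 rpm)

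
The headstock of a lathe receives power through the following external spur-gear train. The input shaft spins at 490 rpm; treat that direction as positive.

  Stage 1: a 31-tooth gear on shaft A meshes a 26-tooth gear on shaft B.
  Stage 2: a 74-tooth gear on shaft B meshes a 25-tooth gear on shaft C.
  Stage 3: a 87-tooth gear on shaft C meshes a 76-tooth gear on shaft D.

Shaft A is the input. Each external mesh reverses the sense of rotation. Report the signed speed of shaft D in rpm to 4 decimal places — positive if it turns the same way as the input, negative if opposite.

Stage 1 [31T→26T]: ω = 490.0000×31/26 = 584.2308 rpm, dir flips to −; running = −584.2308
Stage 2 [74T→25T]: ω = 584.2308×74/25 = 1729.3231 rpm, dir flips to +; running = +1729.3231
Stage 3 [87T→76T]: ω = 1729.3231×87/76 = 1979.6198 rpm, dir flips to −; running = −1979.6198

-1979.6198 rpm (opposite to input, |ω| = 1979.6198 rpm)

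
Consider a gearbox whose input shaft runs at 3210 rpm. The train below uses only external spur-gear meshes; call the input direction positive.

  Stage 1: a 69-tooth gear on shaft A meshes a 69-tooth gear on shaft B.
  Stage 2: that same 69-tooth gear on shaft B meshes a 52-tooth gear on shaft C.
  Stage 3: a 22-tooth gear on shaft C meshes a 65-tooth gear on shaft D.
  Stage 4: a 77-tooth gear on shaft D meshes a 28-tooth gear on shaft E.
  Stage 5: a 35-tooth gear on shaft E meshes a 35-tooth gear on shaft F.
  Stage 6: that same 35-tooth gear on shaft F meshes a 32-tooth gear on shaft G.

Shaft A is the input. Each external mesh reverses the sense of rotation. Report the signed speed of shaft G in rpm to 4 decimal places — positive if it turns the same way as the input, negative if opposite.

Stage 1 [69T→69T]: ω = 3210.0000×69/69 = 3210.0000 rpm, dir flips to −; running = −3210.0000
Stage 2 [69T→52T]: ω = 3210.0000×69/52 = 4259.4231 rpm, dir flips to +; running = +4259.4231
Stage 3 [22T→65T]: ω = 4259.4231×22/65 = 1441.6509 rpm, dir flips to −; running = −1441.6509
Stage 4 [77T→28T]: ω = 1441.6509×77/28 = 3964.5399 rpm, dir flips to +; running = +3964.5399
Stage 5 [35T→35T]: ω = 3964.5399×35/35 = 3964.5399 rpm, dir flips to −; running = −3964.5399
Stage 6 [35T→32T]: ω = 3964.5399×35/32 = 4336.2156 rpm, dir flips to +; running = +4336.2156

+4336.2156 rpm (same as input, |ω| = 4336.2156 rpm)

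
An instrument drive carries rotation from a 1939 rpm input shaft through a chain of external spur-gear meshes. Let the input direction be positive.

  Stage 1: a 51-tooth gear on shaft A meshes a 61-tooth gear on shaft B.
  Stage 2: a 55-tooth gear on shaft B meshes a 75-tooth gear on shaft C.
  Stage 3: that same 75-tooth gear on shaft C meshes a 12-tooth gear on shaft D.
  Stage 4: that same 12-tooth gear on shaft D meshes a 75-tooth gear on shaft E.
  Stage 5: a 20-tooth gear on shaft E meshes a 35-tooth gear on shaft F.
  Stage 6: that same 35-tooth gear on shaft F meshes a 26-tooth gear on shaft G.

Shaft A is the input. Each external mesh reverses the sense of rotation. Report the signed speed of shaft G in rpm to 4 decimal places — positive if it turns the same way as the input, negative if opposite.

+914.4842 rpm (same as input, |ω| = 914.4842 rpm)

Stage 1 [51T→61T]: ω = 1939.0000×51/61 = 1621.1311 rpm, dir flips to −; running = −1621.1311
Stage 2 [55T→75T]: ω = 1621.1311×55/75 = 1188.8295 rpm, dir flips to +; running = +1188.8295
Stage 3 [75T→12T]: ω = 1188.8295×75/12 = 7430.1844 rpm, dir flips to −; running = −7430.1844
Stage 4 [12T→75T]: ω = 7430.1844×12/75 = 1188.8295 rpm, dir flips to +; running = +1188.8295
Stage 5 [20T→35T]: ω = 1188.8295×20/35 = 679.3311 rpm, dir flips to −; running = −679.3311
Stage 6 [35T→26T]: ω = 679.3311×35/26 = 914.4842 rpm, dir flips to +; running = +914.4842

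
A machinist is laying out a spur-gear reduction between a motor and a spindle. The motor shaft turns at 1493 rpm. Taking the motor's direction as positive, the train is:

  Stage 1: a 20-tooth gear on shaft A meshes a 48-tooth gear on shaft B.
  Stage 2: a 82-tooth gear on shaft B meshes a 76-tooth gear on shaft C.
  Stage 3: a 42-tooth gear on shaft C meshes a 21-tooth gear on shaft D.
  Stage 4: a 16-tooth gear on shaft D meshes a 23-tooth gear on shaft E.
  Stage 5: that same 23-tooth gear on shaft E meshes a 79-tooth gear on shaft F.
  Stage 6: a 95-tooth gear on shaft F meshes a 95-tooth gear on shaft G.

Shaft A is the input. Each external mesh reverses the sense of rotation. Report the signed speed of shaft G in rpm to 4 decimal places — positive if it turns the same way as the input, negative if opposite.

+271.8765 rpm (same as input, |ω| = 271.8765 rpm)

Stage 1 [20T→48T]: ω = 1493.0000×20/48 = 622.0833 rpm, dir flips to −; running = −622.0833
Stage 2 [82T→76T]: ω = 622.0833×82/76 = 671.1952 rpm, dir flips to +; running = +671.1952
Stage 3 [42T→21T]: ω = 671.1952×42/21 = 1342.3904 rpm, dir flips to −; running = −1342.3904
Stage 4 [16T→23T]: ω = 1342.3904×16/23 = 933.8368 rpm, dir flips to +; running = +933.8368
Stage 5 [23T→79T]: ω = 933.8368×23/79 = 271.8765 rpm, dir flips to −; running = −271.8765
Stage 6 [95T→95T]: ω = 271.8765×95/95 = 271.8765 rpm, dir flips to +; running = +271.8765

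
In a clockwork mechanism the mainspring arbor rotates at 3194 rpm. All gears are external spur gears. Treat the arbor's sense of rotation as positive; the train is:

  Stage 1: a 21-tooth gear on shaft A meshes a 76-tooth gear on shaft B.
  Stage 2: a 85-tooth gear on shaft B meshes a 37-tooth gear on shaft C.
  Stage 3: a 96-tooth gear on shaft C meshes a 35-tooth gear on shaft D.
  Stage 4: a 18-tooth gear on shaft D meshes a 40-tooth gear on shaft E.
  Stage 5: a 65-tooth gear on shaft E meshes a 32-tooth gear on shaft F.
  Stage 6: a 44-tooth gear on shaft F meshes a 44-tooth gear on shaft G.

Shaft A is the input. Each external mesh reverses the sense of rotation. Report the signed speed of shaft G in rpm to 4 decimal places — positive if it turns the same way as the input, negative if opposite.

Stage 1 [21T→76T]: ω = 3194.0000×21/76 = 882.5526 rpm, dir flips to −; running = −882.5526
Stage 2 [85T→37T]: ω = 882.5526×85/37 = 2027.4858 rpm, dir flips to +; running = +2027.4858
Stage 3 [96T→35T]: ω = 2027.4858×96/35 = 5561.1038 rpm, dir flips to −; running = −5561.1038
Stage 4 [18T→40T]: ω = 5561.1038×18/40 = 2502.4967 rpm, dir flips to +; running = +2502.4967
Stage 5 [65T→32T]: ω = 2502.4967×65/32 = 5083.1965 rpm, dir flips to −; running = −5083.1965
Stage 6 [44T→44T]: ω = 5083.1965×44/44 = 5083.1965 rpm, dir flips to +; running = +5083.1965

+5083.1965 rpm (same as input, |ω| = 5083.1965 rpm)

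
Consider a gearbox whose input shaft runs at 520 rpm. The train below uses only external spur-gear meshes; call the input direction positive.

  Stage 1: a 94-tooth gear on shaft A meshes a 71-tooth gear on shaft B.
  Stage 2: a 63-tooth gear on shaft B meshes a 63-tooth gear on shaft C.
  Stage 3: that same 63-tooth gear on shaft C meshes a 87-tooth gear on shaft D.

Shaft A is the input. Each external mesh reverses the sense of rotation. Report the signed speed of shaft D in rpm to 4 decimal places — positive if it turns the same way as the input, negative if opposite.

-498.5333 rpm (opposite to input, |ω| = 498.5333 rpm)

Stage 1 [94T→71T]: ω = 520.0000×94/71 = 688.4507 rpm, dir flips to −; running = −688.4507
Stage 2 [63T→63T]: ω = 688.4507×63/63 = 688.4507 rpm, dir flips to +; running = +688.4507
Stage 3 [63T→87T]: ω = 688.4507×63/87 = 498.5333 rpm, dir flips to −; running = −498.5333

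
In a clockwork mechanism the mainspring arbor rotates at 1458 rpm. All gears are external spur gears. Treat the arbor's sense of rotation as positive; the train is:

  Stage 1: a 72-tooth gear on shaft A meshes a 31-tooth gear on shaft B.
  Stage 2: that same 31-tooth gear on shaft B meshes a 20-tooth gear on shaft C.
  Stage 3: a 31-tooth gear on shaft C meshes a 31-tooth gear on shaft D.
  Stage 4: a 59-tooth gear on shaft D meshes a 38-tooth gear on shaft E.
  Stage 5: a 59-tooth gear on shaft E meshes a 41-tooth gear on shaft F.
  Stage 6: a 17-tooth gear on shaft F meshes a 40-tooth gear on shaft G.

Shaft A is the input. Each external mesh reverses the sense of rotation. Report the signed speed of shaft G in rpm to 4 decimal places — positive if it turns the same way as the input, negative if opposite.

+4984.0860 rpm (same as input, |ω| = 4984.0860 rpm)

Stage 1 [72T→31T]: ω = 1458.0000×72/31 = 3386.3226 rpm, dir flips to −; running = −3386.3226
Stage 2 [31T→20T]: ω = 3386.3226×31/20 = 5248.8000 rpm, dir flips to +; running = +5248.8000
Stage 3 [31T→31T]: ω = 5248.8000×31/31 = 5248.8000 rpm, dir flips to −; running = −5248.8000
Stage 4 [59T→38T]: ω = 5248.8000×59/38 = 8149.4526 rpm, dir flips to +; running = +8149.4526
Stage 5 [59T→41T]: ω = 8149.4526×59/41 = 11727.2611 rpm, dir flips to −; running = −11727.2611
Stage 6 [17T→40T]: ω = 11727.2611×17/40 = 4984.0860 rpm, dir flips to +; running = +4984.0860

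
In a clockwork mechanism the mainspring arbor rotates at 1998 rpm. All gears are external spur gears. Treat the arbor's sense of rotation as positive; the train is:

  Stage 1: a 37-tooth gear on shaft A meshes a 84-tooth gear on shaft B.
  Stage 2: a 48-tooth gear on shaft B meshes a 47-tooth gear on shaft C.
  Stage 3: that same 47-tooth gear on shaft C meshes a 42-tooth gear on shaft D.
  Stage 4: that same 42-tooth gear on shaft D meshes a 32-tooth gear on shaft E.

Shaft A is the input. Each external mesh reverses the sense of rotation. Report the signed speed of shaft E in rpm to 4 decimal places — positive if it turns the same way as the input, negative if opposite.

+1320.1071 rpm (same as input, |ω| = 1320.1071 rpm)

Stage 1 [37T→84T]: ω = 1998.0000×37/84 = 880.0714 rpm, dir flips to −; running = −880.0714
Stage 2 [48T→47T]: ω = 880.0714×48/47 = 898.7964 rpm, dir flips to +; running = +898.7964
Stage 3 [47T→42T]: ω = 898.7964×47/42 = 1005.7959 rpm, dir flips to −; running = −1005.7959
Stage 4 [42T→32T]: ω = 1005.7959×42/32 = 1320.1071 rpm, dir flips to +; running = +1320.1071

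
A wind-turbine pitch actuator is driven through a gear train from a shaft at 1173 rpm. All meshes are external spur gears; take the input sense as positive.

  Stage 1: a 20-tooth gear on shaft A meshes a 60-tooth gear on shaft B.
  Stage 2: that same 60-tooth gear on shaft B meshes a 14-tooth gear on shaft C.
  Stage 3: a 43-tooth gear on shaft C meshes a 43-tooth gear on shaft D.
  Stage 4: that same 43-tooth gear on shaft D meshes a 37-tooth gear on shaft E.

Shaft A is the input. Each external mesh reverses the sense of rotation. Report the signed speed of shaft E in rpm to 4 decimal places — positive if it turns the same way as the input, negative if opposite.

Stage 1 [20T→60T]: ω = 1173.0000×20/60 = 391.0000 rpm, dir flips to −; running = −391.0000
Stage 2 [60T→14T]: ω = 391.0000×60/14 = 1675.7143 rpm, dir flips to +; running = +1675.7143
Stage 3 [43T→43T]: ω = 1675.7143×43/43 = 1675.7143 rpm, dir flips to −; running = −1675.7143
Stage 4 [43T→37T]: ω = 1675.7143×43/37 = 1947.4517 rpm, dir flips to +; running = +1947.4517

+1947.4517 rpm (same as input, |ω| = 1947.4517 rpm)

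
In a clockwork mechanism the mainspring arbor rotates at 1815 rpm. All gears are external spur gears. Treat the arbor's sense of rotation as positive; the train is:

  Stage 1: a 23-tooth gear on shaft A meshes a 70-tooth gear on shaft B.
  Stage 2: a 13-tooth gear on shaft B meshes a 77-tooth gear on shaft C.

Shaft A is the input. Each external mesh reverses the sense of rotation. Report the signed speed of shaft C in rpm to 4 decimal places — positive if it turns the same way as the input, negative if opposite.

Stage 1 [23T→70T]: ω = 1815.0000×23/70 = 596.3571 rpm, dir flips to −; running = −596.3571
Stage 2 [13T→77T]: ω = 596.3571×13/77 = 100.6837 rpm, dir flips to +; running = +100.6837

+100.6837 rpm (same as input, |ω| = 100.6837 rpm)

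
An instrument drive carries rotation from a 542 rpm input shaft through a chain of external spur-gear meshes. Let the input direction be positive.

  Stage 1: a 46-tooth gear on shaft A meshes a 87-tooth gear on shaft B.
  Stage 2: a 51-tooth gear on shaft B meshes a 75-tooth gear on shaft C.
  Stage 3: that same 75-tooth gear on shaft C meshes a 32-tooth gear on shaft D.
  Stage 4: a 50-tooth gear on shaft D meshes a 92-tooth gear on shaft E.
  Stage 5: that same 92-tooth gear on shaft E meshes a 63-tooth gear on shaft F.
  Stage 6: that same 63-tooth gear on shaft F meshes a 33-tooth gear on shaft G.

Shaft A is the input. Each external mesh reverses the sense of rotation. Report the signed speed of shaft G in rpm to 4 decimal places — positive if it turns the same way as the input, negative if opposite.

Stage 1 [46T→87T]: ω = 542.0000×46/87 = 286.5747 rpm, dir flips to −; running = −286.5747
Stage 2 [51T→75T]: ω = 286.5747×51/75 = 194.8708 rpm, dir flips to +; running = +194.8708
Stage 3 [75T→32T]: ω = 194.8708×75/32 = 456.7284 rpm, dir flips to −; running = −456.7284
Stage 4 [50T→92T]: ω = 456.7284×50/92 = 248.2220 rpm, dir flips to +; running = +248.2220
Stage 5 [92T→63T]: ω = 248.2220×92/63 = 362.4829 rpm, dir flips to −; running = −362.4829
Stage 6 [63T→33T]: ω = 362.4829×63/33 = 692.0128 rpm, dir flips to +; running = +692.0128

+692.0128 rpm (same as input, |ω| = 692.0128 rpm)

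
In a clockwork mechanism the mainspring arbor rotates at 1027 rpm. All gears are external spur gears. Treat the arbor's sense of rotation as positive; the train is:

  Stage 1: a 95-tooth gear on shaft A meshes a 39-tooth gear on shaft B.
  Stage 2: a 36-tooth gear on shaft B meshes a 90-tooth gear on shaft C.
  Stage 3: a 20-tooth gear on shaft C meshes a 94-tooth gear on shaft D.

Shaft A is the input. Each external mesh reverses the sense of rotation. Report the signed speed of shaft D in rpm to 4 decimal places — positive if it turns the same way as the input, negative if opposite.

Stage 1 [95T→39T]: ω = 1027.0000×95/39 = 2501.6667 rpm, dir flips to −; running = −2501.6667
Stage 2 [36T→90T]: ω = 2501.6667×36/90 = 1000.6667 rpm, dir flips to +; running = +1000.6667
Stage 3 [20T→94T]: ω = 1000.6667×20/94 = 212.9078 rpm, dir flips to −; running = −212.9078

-212.9078 rpm (opposite to input, |ω| = 212.9078 rpm)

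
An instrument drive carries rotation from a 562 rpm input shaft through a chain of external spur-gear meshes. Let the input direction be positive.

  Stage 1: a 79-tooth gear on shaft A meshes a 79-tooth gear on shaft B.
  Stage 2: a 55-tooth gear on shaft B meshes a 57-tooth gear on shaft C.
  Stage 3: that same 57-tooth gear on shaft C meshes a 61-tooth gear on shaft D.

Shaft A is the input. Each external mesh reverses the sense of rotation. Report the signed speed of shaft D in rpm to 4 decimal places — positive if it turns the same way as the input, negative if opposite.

Stage 1 [79T→79T]: ω = 562.0000×79/79 = 562.0000 rpm, dir flips to −; running = −562.0000
Stage 2 [55T→57T]: ω = 562.0000×55/57 = 542.2807 rpm, dir flips to +; running = +542.2807
Stage 3 [57T→61T]: ω = 542.2807×57/61 = 506.7213 rpm, dir flips to −; running = −506.7213

-506.7213 rpm (opposite to input, |ω| = 506.7213 rpm)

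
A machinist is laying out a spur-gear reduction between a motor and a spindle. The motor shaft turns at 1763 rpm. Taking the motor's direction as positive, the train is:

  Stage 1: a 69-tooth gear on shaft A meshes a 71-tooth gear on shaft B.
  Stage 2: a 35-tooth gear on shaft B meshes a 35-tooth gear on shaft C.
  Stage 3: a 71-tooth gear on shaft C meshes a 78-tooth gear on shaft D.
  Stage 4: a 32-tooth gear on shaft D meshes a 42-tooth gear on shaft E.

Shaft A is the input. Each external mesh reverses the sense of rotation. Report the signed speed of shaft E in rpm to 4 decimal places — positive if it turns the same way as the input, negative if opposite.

Stage 1 [69T→71T]: ω = 1763.0000×69/71 = 1713.3380 rpm, dir flips to −; running = −1713.3380
Stage 2 [35T→35T]: ω = 1713.3380×35/35 = 1713.3380 rpm, dir flips to +; running = +1713.3380
Stage 3 [71T→78T]: ω = 1713.3380×71/78 = 1559.5769 rpm, dir flips to −; running = −1559.5769
Stage 4 [32T→42T]: ω = 1559.5769×32/42 = 1188.2491 rpm, dir flips to +; running = +1188.2491

+1188.2491 rpm (same as input, |ω| = 1188.2491 rpm)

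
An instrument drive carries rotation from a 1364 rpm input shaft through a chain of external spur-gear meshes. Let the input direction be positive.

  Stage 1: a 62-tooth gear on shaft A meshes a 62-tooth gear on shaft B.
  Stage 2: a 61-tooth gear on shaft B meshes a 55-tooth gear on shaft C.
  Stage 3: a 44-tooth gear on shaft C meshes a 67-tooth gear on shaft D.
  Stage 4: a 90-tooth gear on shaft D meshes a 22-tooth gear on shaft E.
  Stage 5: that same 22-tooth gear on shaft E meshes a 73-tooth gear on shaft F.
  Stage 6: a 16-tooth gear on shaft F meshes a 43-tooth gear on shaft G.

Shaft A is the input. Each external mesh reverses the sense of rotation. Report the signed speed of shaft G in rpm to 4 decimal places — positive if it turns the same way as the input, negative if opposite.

Stage 1 [62T→62T]: ω = 1364.0000×62/62 = 1364.0000 rpm, dir flips to −; running = −1364.0000
Stage 2 [61T→55T]: ω = 1364.0000×61/55 = 1512.8000 rpm, dir flips to +; running = +1512.8000
Stage 3 [44T→67T]: ω = 1512.8000×44/67 = 993.4806 rpm, dir flips to −; running = −993.4806
Stage 4 [90T→22T]: ω = 993.4806×90/22 = 4064.2388 rpm, dir flips to +; running = +4064.2388
Stage 5 [22T→73T]: ω = 4064.2388×22/73 = 1224.8391 rpm, dir flips to −; running = −1224.8391
Stage 6 [16T→43T]: ω = 1224.8391×16/43 = 455.7541 rpm, dir flips to +; running = +455.7541

+455.7541 rpm (same as input, |ω| = 455.7541 rpm)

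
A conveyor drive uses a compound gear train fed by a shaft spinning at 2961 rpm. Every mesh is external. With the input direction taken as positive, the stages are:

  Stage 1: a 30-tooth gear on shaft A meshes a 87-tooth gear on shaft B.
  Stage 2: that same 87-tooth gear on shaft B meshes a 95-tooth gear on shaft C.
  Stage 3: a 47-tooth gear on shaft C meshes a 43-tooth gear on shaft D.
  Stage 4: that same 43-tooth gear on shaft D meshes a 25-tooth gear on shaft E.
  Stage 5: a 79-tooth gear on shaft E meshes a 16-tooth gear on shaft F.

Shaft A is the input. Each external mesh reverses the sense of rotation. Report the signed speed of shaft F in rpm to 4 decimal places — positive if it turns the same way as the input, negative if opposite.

-8679.6261 rpm (opposite to input, |ω| = 8679.6261 rpm)

Stage 1 [30T→87T]: ω = 2961.0000×30/87 = 1021.0345 rpm, dir flips to −; running = −1021.0345
Stage 2 [87T→95T]: ω = 1021.0345×87/95 = 935.0526 rpm, dir flips to +; running = +935.0526
Stage 3 [47T→43T]: ω = 935.0526×47/43 = 1022.0343 rpm, dir flips to −; running = −1022.0343
Stage 4 [43T→25T]: ω = 1022.0343×43/25 = 1757.8989 rpm, dir flips to +; running = +1757.8989
Stage 5 [79T→16T]: ω = 1757.8989×79/16 = 8679.6261 rpm, dir flips to −; running = −8679.6261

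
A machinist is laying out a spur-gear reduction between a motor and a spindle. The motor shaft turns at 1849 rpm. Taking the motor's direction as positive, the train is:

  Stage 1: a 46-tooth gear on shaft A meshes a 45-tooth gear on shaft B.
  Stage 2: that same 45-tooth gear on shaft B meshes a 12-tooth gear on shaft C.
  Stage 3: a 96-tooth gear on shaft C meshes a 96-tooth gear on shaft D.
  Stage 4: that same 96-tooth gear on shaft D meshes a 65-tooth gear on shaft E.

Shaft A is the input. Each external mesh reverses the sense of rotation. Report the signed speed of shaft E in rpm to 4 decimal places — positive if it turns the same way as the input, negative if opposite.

+10468.1846 rpm (same as input, |ω| = 10468.1846 rpm)

Stage 1 [46T→45T]: ω = 1849.0000×46/45 = 1890.0889 rpm, dir flips to −; running = −1890.0889
Stage 2 [45T→12T]: ω = 1890.0889×45/12 = 7087.8333 rpm, dir flips to +; running = +7087.8333
Stage 3 [96T→96T]: ω = 7087.8333×96/96 = 7087.8333 rpm, dir flips to −; running = −7087.8333
Stage 4 [96T→65T]: ω = 7087.8333×96/65 = 10468.1846 rpm, dir flips to +; running = +10468.1846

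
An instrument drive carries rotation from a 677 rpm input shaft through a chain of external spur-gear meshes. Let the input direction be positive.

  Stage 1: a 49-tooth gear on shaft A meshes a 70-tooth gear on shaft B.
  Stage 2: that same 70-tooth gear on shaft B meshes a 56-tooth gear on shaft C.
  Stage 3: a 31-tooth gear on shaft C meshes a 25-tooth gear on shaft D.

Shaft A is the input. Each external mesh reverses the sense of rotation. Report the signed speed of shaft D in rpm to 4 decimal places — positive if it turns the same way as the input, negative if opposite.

-734.5450 rpm (opposite to input, |ω| = 734.5450 rpm)

Stage 1 [49T→70T]: ω = 677.0000×49/70 = 473.9000 rpm, dir flips to −; running = −473.9000
Stage 2 [70T→56T]: ω = 473.9000×70/56 = 592.3750 rpm, dir flips to +; running = +592.3750
Stage 3 [31T→25T]: ω = 592.3750×31/25 = 734.5450 rpm, dir flips to −; running = −734.5450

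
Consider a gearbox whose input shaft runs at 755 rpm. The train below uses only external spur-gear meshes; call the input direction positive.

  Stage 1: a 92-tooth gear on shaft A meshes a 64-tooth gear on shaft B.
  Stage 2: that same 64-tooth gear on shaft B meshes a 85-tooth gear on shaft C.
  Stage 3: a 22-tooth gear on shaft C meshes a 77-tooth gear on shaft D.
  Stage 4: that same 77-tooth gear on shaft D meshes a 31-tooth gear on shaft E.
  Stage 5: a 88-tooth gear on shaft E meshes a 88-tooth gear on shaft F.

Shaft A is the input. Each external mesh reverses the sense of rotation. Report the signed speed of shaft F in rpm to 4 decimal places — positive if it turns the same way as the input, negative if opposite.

Stage 1 [92T→64T]: ω = 755.0000×92/64 = 1085.3125 rpm, dir flips to −; running = −1085.3125
Stage 2 [64T→85T]: ω = 1085.3125×64/85 = 817.1765 rpm, dir flips to +; running = +817.1765
Stage 3 [22T→77T]: ω = 817.1765×22/77 = 233.4790 rpm, dir flips to −; running = −233.4790
Stage 4 [77T→31T]: ω = 233.4790×77/31 = 579.9317 rpm, dir flips to +; running = +579.9317
Stage 5 [88T→88T]: ω = 579.9317×88/88 = 579.9317 rpm, dir flips to −; running = −579.9317

-579.9317 rpm (opposite to input, |ω| = 579.9317 rpm)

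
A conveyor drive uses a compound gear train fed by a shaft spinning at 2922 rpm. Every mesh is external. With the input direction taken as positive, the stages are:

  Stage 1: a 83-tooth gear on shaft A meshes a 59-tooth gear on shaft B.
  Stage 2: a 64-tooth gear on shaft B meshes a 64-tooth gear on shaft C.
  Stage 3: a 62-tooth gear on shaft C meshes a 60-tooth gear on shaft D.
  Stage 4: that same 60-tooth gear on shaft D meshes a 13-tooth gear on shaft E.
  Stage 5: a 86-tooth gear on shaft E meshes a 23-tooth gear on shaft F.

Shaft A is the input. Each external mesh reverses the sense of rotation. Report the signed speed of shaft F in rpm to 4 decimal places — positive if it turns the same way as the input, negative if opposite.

-73303.5900 rpm (opposite to input, |ω| = 73303.5900 rpm)

Stage 1 [83T→59T]: ω = 2922.0000×83/59 = 4110.6102 rpm, dir flips to −; running = −4110.6102
Stage 2 [64T→64T]: ω = 4110.6102×64/64 = 4110.6102 rpm, dir flips to +; running = +4110.6102
Stage 3 [62T→60T]: ω = 4110.6102×62/60 = 4247.6305 rpm, dir flips to −; running = −4247.6305
Stage 4 [60T→13T]: ω = 4247.6305×60/13 = 19604.4485 rpm, dir flips to +; running = +19604.4485
Stage 5 [86T→23T]: ω = 19604.4485×86/23 = 73303.5900 rpm, dir flips to −; running = −73303.5900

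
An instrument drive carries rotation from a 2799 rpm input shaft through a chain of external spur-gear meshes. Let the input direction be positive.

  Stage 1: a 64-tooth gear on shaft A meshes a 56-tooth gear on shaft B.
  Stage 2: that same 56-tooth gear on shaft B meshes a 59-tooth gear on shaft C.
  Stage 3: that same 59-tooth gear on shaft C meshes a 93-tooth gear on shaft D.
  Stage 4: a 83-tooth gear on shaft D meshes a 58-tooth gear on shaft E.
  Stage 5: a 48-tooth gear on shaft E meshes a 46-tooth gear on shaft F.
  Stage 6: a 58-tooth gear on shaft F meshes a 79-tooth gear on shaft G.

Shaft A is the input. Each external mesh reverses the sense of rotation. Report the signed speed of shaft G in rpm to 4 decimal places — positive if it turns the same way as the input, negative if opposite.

+2111.7103 rpm (same as input, |ω| = 2111.7103 rpm)

Stage 1 [64T→56T]: ω = 2799.0000×64/56 = 3198.8571 rpm, dir flips to −; running = −3198.8571
Stage 2 [56T→59T]: ω = 3198.8571×56/59 = 3036.2034 rpm, dir flips to +; running = +3036.2034
Stage 3 [59T→93T]: ω = 3036.2034×59/93 = 1926.1935 rpm, dir flips to −; running = −1926.1935
Stage 4 [83T→58T]: ω = 1926.1935×83/58 = 2756.4494 rpm, dir flips to +; running = +2756.4494
Stage 5 [48T→46T]: ω = 2756.4494×48/46 = 2876.2950 rpm, dir flips to −; running = −2876.2950
Stage 6 [58T→79T]: ω = 2876.2950×58/79 = 2111.7103 rpm, dir flips to +; running = +2111.7103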